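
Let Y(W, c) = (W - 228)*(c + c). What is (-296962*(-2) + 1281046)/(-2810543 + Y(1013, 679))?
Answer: -1874970/1744513 ≈ -1.0748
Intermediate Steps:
Y(W, c) = 2*c*(-228 + W) (Y(W, c) = (-228 + W)*(2*c) = 2*c*(-228 + W))
(-296962*(-2) + 1281046)/(-2810543 + Y(1013, 679)) = (-296962*(-2) + 1281046)/(-2810543 + 2*679*(-228 + 1013)) = (593924 + 1281046)/(-2810543 + 2*679*785) = 1874970/(-2810543 + 1066030) = 1874970/(-1744513) = 1874970*(-1/1744513) = -1874970/1744513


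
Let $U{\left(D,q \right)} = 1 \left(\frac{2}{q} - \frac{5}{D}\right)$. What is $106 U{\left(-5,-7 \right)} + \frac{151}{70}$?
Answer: $\frac{5451}{70} \approx 77.871$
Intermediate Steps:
$U{\left(D,q \right)} = - \frac{5}{D} + \frac{2}{q}$ ($U{\left(D,q \right)} = 1 \left(- \frac{5}{D} + \frac{2}{q}\right) = - \frac{5}{D} + \frac{2}{q}$)
$106 U{\left(-5,-7 \right)} + \frac{151}{70} = 106 \left(- \frac{5}{-5} + \frac{2}{-7}\right) + \frac{151}{70} = 106 \left(\left(-5\right) \left(- \frac{1}{5}\right) + 2 \left(- \frac{1}{7}\right)\right) + 151 \cdot \frac{1}{70} = 106 \left(1 - \frac{2}{7}\right) + \frac{151}{70} = 106 \cdot \frac{5}{7} + \frac{151}{70} = \frac{530}{7} + \frac{151}{70} = \frac{5451}{70}$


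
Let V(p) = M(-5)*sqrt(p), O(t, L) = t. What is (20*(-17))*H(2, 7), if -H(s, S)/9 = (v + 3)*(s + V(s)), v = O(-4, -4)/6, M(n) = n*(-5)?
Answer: 14280 + 178500*sqrt(2) ≈ 2.6672e+5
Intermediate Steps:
M(n) = -5*n
v = -2/3 (v = -4/6 = -4*1/6 = -2/3 ≈ -0.66667)
V(p) = 25*sqrt(p) (V(p) = (-5*(-5))*sqrt(p) = 25*sqrt(p))
H(s, S) = -525*sqrt(s) - 21*s (H(s, S) = -9*(-2/3 + 3)*(s + 25*sqrt(s)) = -21*(s + 25*sqrt(s)) = -9*(7*s/3 + 175*sqrt(s)/3) = -525*sqrt(s) - 21*s)
(20*(-17))*H(2, 7) = (20*(-17))*(-525*sqrt(2) - 21*2) = -340*(-525*sqrt(2) - 42) = -340*(-42 - 525*sqrt(2)) = 14280 + 178500*sqrt(2)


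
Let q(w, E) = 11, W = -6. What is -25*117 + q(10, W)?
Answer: -2914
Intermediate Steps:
-25*117 + q(10, W) = -25*117 + 11 = -2925 + 11 = -2914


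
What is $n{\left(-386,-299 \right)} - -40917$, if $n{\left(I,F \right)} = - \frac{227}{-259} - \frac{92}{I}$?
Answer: $\frac{2045373804}{49987} \approx 40918.0$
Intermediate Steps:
$n{\left(I,F \right)} = \frac{227}{259} - \frac{92}{I}$ ($n{\left(I,F \right)} = \left(-227\right) \left(- \frac{1}{259}\right) - \frac{92}{I} = \frac{227}{259} - \frac{92}{I}$)
$n{\left(-386,-299 \right)} - -40917 = \left(\frac{227}{259} - \frac{92}{-386}\right) - -40917 = \left(\frac{227}{259} - - \frac{46}{193}\right) + 40917 = \left(\frac{227}{259} + \frac{46}{193}\right) + 40917 = \frac{55725}{49987} + 40917 = \frac{2045373804}{49987}$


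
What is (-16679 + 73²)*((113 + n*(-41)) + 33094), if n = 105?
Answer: -328037700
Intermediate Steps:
(-16679 + 73²)*((113 + n*(-41)) + 33094) = (-16679 + 73²)*((113 + 105*(-41)) + 33094) = (-16679 + 5329)*((113 - 4305) + 33094) = -11350*(-4192 + 33094) = -11350*28902 = -328037700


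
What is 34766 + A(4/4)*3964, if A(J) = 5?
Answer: 54586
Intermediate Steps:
34766 + A(4/4)*3964 = 34766 + 5*3964 = 34766 + 19820 = 54586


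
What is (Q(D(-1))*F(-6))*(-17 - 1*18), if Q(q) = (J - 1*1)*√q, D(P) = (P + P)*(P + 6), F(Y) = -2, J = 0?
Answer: -70*I*√10 ≈ -221.36*I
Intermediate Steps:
D(P) = 2*P*(6 + P) (D(P) = (2*P)*(6 + P) = 2*P*(6 + P))
Q(q) = -√q (Q(q) = (0 - 1*1)*√q = (0 - 1)*√q = -√q)
(Q(D(-1))*F(-6))*(-17 - 1*18) = (-√(2*(-1)*(6 - 1))*(-2))*(-17 - 1*18) = (-√(2*(-1)*5)*(-2))*(-17 - 18) = (-√(-10)*(-2))*(-35) = (-I*√10*(-2))*(-35) = (2*I*√10)*(-35) = -70*I*√10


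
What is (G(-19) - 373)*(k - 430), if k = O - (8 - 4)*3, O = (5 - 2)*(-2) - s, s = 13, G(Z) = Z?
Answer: 180712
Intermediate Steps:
O = -19 (O = (5 - 2)*(-2) - 1*13 = 3*(-2) - 13 = -6 - 13 = -19)
k = -31 (k = -19 - (8 - 4)*3 = -19 - 4*3 = -19 - 1*12 = -19 - 12 = -31)
(G(-19) - 373)*(k - 430) = (-19 - 373)*(-31 - 430) = -392*(-461) = 180712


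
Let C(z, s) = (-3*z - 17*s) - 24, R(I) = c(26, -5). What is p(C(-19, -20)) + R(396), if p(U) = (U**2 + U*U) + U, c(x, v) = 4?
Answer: 278635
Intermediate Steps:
R(I) = 4
C(z, s) = -24 - 17*s - 3*z (C(z, s) = (-17*s - 3*z) - 24 = -24 - 17*s - 3*z)
p(U) = U + 2*U**2 (p(U) = (U**2 + U**2) + U = 2*U**2 + U = U + 2*U**2)
p(C(-19, -20)) + R(396) = (-24 - 17*(-20) - 3*(-19))*(1 + 2*(-24 - 17*(-20) - 3*(-19))) + 4 = (-24 + 340 + 57)*(1 + 2*(-24 + 340 + 57)) + 4 = 373*(1 + 2*373) + 4 = 373*(1 + 746) + 4 = 373*747 + 4 = 278631 + 4 = 278635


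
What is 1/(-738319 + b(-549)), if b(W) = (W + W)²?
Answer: 1/467285 ≈ 2.1400e-6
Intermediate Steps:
b(W) = 4*W² (b(W) = (2*W)² = 4*W²)
1/(-738319 + b(-549)) = 1/(-738319 + 4*(-549)²) = 1/(-738319 + 4*301401) = 1/(-738319 + 1205604) = 1/467285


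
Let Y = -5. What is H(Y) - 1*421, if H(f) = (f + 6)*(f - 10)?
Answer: -436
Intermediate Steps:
H(f) = (-10 + f)*(6 + f) (H(f) = (6 + f)*(-10 + f) = (-10 + f)*(6 + f))
H(Y) - 1*421 = (-60 + (-5)² - 4*(-5)) - 1*421 = (-60 + 25 + 20) - 421 = -15 - 421 = -436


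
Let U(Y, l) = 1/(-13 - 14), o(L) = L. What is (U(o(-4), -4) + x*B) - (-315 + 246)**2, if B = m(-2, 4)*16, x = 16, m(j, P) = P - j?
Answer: -87076/27 ≈ -3225.0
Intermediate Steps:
B = 96 (B = (4 - 1*(-2))*16 = (4 + 2)*16 = 6*16 = 96)
U(Y, l) = -1/27 (U(Y, l) = 1/(-27) = -1/27)
(U(o(-4), -4) + x*B) - (-315 + 246)**2 = (-1/27 + 16*96) - (-315 + 246)**2 = (-1/27 + 1536) - 1*(-69)**2 = 41471/27 - 1*4761 = 41471/27 - 4761 = -87076/27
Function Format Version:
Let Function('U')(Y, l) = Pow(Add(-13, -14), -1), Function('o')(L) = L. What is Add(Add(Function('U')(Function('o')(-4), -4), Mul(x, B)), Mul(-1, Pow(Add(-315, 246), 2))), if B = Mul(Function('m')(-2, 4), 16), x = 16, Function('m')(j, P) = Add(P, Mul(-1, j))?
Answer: Rational(-87076, 27) ≈ -3225.0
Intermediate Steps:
B = 96 (B = Mul(Add(4, Mul(-1, -2)), 16) = Mul(Add(4, 2), 16) = Mul(6, 16) = 96)
Function('U')(Y, l) = Rational(-1, 27) (Function('U')(Y, l) = Pow(-27, -1) = Rational(-1, 27))
Add(Add(Function('U')(Function('o')(-4), -4), Mul(x, B)), Mul(-1, Pow(Add(-315, 246), 2))) = Add(Add(Rational(-1, 27), Mul(16, 96)), Mul(-1, Pow(Add(-315, 246), 2))) = Add(Add(Rational(-1, 27), 1536), Mul(-1, Pow(-69, 2))) = Add(Rational(41471, 27), Mul(-1, 4761)) = Add(Rational(41471, 27), -4761) = Rational(-87076, 27)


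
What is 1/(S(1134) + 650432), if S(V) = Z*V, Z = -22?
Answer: 1/625484 ≈ 1.5988e-6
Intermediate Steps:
S(V) = -22*V
1/(S(1134) + 650432) = 1/(-22*1134 + 650432) = 1/(-24948 + 650432) = 1/625484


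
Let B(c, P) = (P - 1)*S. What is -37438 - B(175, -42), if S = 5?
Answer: -37223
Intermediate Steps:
B(c, P) = -5 + 5*P (B(c, P) = (P - 1)*5 = (-1 + P)*5 = -5 + 5*P)
-37438 - B(175, -42) = -37438 - (-5 + 5*(-42)) = -37438 - (-5 - 210) = -37438 - 1*(-215) = -37438 + 215 = -37223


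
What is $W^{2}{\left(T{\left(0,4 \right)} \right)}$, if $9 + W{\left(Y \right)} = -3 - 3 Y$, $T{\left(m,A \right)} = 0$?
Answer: $144$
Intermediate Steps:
$W{\left(Y \right)} = -12 - 3 Y$ ($W{\left(Y \right)} = -9 - \left(3 + 3 Y\right) = -12 - 3 Y$)
$W^{2}{\left(T{\left(0,4 \right)} \right)} = \left(-12 - 0\right)^{2} = \left(-12 + 0\right)^{2} = \left(-12\right)^{2} = 144$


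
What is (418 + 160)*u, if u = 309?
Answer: 178602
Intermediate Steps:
(418 + 160)*u = (418 + 160)*309 = 578*309 = 178602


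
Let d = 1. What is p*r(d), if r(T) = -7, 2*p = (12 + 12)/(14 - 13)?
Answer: -84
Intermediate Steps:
p = 12 (p = ((12 + 12)/(14 - 13))/2 = (24/1)/2 = (24*1)/2 = (½)*24 = 12)
p*r(d) = 12*(-7) = -84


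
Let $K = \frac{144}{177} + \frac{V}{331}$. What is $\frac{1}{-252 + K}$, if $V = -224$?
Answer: $- \frac{19529}{4918636} \approx -0.0039704$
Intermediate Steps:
$K = \frac{2672}{19529}$ ($K = \frac{144}{177} - \frac{224}{331} = 144 \cdot \frac{1}{177} - \frac{224}{331} = \frac{48}{59} - \frac{224}{331} = \frac{2672}{19529} \approx 0.13682$)
$\frac{1}{-252 + K} = \frac{1}{-252 + \frac{2672}{19529}} = \frac{1}{- \frac{4918636}{19529}} = - \frac{19529}{4918636}$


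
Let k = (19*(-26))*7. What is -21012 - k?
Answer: -17554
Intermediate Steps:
k = -3458 (k = -494*7 = -3458)
-21012 - k = -21012 - 1*(-3458) = -21012 + 3458 = -17554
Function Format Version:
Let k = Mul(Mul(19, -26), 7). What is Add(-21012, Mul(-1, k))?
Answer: -17554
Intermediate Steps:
k = -3458 (k = Mul(-494, 7) = -3458)
Add(-21012, Mul(-1, k)) = Add(-21012, Mul(-1, -3458)) = Add(-21012, 3458) = -17554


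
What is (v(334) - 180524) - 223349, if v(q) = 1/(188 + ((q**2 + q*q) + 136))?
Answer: -90239767627/223436 ≈ -4.0387e+5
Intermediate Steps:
v(q) = 1/(324 + 2*q**2) (v(q) = 1/(188 + ((q**2 + q**2) + 136)) = 1/(188 + (2*q**2 + 136)) = 1/(188 + (136 + 2*q**2)) = 1/(324 + 2*q**2))
(v(334) - 180524) - 223349 = (1/(2*(162 + 334**2)) - 180524) - 223349 = (1/(2*(162 + 111556)) - 180524) - 223349 = ((1/2)/111718 - 180524) - 223349 = ((1/2)*(1/111718) - 180524) - 223349 = (1/223436 - 180524) - 223349 = -40335560463/223436 - 223349 = -90239767627/223436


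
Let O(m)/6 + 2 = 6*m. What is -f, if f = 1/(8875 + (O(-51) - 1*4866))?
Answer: -1/2161 ≈ -0.00046275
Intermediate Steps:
O(m) = -12 + 36*m (O(m) = -12 + 6*(6*m) = -12 + 36*m)
f = 1/2161 (f = 1/(8875 + ((-12 + 36*(-51)) - 1*4866)) = 1/(8875 + ((-12 - 1836) - 4866)) = 1/(8875 + (-1848 - 4866)) = 1/(8875 - 6714) = 1/2161 ≈ 0.00046275)
-f = -1*1/2161 = -1/2161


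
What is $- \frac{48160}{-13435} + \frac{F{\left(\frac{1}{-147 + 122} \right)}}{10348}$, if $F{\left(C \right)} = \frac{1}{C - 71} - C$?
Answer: $\frac{4425437051137}{1234545374400} \approx 3.5847$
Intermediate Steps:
$F{\left(C \right)} = \frac{1}{-71 + C} - C$
$- \frac{48160}{-13435} + \frac{F{\left(\frac{1}{-147 + 122} \right)}}{10348} = - \frac{48160}{-13435} + \frac{\frac{1}{-71 + \frac{1}{-147 + 122}} \left(1 - \left(\frac{1}{-147 + 122}\right)^{2} + \frac{71}{-147 + 122}\right)}{10348} = \left(-48160\right) \left(- \frac{1}{13435}\right) + \frac{1 - \left(\frac{1}{-25}\right)^{2} + \frac{71}{-25}}{-71 + \frac{1}{-25}} \cdot \frac{1}{10348} = \frac{9632}{2687} + \frac{1 - \left(- \frac{1}{25}\right)^{2} + 71 \left(- \frac{1}{25}\right)}{-71 - \frac{1}{25}} \cdot \frac{1}{10348} = \frac{9632}{2687} + \frac{1 - \frac{1}{625} - \frac{71}{25}}{- \frac{1776}{25}} \cdot \frac{1}{10348} = \frac{9632}{2687} + - \frac{25 \left(1 - \frac{1}{625} - \frac{71}{25}\right)}{1776} \cdot \frac{1}{10348} = \frac{9632}{2687} + \left(- \frac{25}{1776}\right) \left(- \frac{1151}{625}\right) \frac{1}{10348} = \frac{9632}{2687} + \frac{1151}{44400} \cdot \frac{1}{10348} = \frac{9632}{2687} + \frac{1151}{459451200} = \frac{4425437051137}{1234545374400}$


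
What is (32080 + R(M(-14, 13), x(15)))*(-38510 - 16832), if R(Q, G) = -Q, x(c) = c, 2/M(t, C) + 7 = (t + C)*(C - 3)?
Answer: -30181423804/17 ≈ -1.7754e+9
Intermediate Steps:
M(t, C) = 2/(-7 + (-3 + C)*(C + t)) (M(t, C) = 2/(-7 + (t + C)*(C - 3)) = 2/(-7 + (C + t)*(-3 + C)) = 2/(-7 + (-3 + C)*(C + t)))
(32080 + R(M(-14, 13), x(15)))*(-38510 - 16832) = (32080 - 2/(-7 + 13² - 3*13 - 3*(-14) + 13*(-14)))*(-38510 - 16832) = (32080 - 2/(-7 + 169 - 39 + 42 - 182))*(-55342) = (32080 - 2/(-17))*(-55342) = (32080 - 2*(-1)/17)*(-55342) = (32080 - 1*(-2/17))*(-55342) = (32080 + 2/17)*(-55342) = (545362/17)*(-55342) = -30181423804/17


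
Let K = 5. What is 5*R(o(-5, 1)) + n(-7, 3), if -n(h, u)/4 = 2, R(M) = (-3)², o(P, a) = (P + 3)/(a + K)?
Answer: 37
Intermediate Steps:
o(P, a) = (3 + P)/(5 + a) (o(P, a) = (P + 3)/(a + 5) = (3 + P)/(5 + a))
R(M) = 9
n(h, u) = -8 (n(h, u) = -4*2 = -8)
5*R(o(-5, 1)) + n(-7, 3) = 5*9 - 8 = 45 - 8 = 37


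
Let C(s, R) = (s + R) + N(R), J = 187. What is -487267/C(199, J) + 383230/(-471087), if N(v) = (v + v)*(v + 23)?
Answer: -259791960209/37181012562 ≈ -6.9872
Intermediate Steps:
N(v) = 2*v*(23 + v) (N(v) = (2*v)*(23 + v) = 2*v*(23 + v))
C(s, R) = R + s + 2*R*(23 + R) (C(s, R) = (s + R) + 2*R*(23 + R) = (R + s) + 2*R*(23 + R) = R + s + 2*R*(23 + R))
-487267/C(199, J) + 383230/(-471087) = -487267/(187 + 199 + 2*187*(23 + 187)) + 383230/(-471087) = -487267/(187 + 199 + 2*187*210) + 383230*(-1/471087) = -487267/(187 + 199 + 78540) - 383230/471087 = -487267/78926 - 383230/471087 = -259791960209/37181012562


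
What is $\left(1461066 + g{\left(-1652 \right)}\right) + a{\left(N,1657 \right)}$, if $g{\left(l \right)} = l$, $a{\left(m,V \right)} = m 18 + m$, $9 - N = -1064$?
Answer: $1479801$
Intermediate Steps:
$N = 1073$ ($N = 9 - -1064 = 9 + 1064 = 1073$)
$a{\left(m,V \right)} = 19 m$ ($a{\left(m,V \right)} = 18 m + m = 19 m$)
$\left(1461066 + g{\left(-1652 \right)}\right) + a{\left(N,1657 \right)} = \left(1461066 - 1652\right) + 19 \cdot 1073 = 1459414 + 20387 = 1479801$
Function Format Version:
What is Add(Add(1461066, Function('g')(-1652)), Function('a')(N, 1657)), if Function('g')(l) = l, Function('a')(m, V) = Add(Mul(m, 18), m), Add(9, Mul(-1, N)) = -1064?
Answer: 1479801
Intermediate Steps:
N = 1073 (N = Add(9, Mul(-1, -1064)) = Add(9, 1064) = 1073)
Function('a')(m, V) = Mul(19, m) (Function('a')(m, V) = Add(Mul(18, m), m) = Mul(19, m))
Add(Add(1461066, Function('g')(-1652)), Function('a')(N, 1657)) = Add(Add(1461066, -1652), Mul(19, 1073)) = Add(1459414, 20387) = 1479801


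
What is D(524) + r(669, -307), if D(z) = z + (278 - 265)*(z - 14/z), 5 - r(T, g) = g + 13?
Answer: 2000279/262 ≈ 7634.7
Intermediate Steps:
r(T, g) = -8 - g (r(T, g) = 5 - (g + 13) = 5 - (13 + g) = 5 + (-13 - g) = -8 - g)
D(z) = -182/z + 14*z (D(z) = z + 13*(z - 14/z) = z + (-182/z + 13*z) = -182/z + 14*z)
D(524) + r(669, -307) = (-182/524 + 14*524) + (-8 - 1*(-307)) = (-182*1/524 + 7336) + (-8 + 307) = (-91/262 + 7336) + 299 = 1921941/262 + 299 = 2000279/262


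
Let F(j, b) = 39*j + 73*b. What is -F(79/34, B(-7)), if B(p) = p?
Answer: 14293/34 ≈ 420.38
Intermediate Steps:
-F(79/34, B(-7)) = -(39*(79/34) + 73*(-7)) = -(39*(79*(1/34)) - 511) = -(39*(79/34) - 511) = -(3081/34 - 511) = -1*(-14293/34) = 14293/34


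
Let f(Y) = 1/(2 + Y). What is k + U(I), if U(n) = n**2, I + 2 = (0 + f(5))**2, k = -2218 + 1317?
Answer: -2153892/2401 ≈ -897.08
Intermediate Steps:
k = -901
I = -97/49 (I = -2 + (0 + 1/(2 + 5))**2 = -2 + (0 + 1/7)**2 = -2 + (1/7)**2 = -2 + 1/49 = -97/49 ≈ -1.9796)
k + U(I) = -901 + (-97/49)**2 = -901 + 9409/2401 = -2153892/2401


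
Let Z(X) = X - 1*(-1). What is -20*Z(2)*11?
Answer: -660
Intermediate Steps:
Z(X) = 1 + X (Z(X) = X + 1 = 1 + X)
-20*Z(2)*11 = -20*(1 + 2)*11 = -20*3*11 = -60*11 = -660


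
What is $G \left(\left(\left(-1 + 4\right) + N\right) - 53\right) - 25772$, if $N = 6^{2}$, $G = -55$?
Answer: $-25002$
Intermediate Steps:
$N = 36$
$G \left(\left(\left(-1 + 4\right) + N\right) - 53\right) - 25772 = - 55 \left(\left(\left(-1 + 4\right) + 36\right) - 53\right) - 25772 = - 55 \left(\left(3 + 36\right) - 53\right) - 25772 = - 55 \left(39 - 53\right) - 25772 = \left(-55\right) \left(-14\right) - 25772 = 770 - 25772 = -25002$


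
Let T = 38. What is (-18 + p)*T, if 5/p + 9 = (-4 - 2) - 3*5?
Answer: -2071/3 ≈ -690.33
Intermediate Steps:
p = -⅙ (p = 5/(-9 + ((-4 - 2) - 3*5)) = 5/(-9 + (-6 - 15)) = 5/(-9 - 21) = 5/(-30) = 5*(-1/30) = -⅙ ≈ -0.16667)
(-18 + p)*T = (-18 - ⅙)*38 = -109/6*38 = -2071/3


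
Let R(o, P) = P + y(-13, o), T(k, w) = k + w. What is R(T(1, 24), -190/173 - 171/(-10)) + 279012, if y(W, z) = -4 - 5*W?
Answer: 482823973/1730 ≈ 2.7909e+5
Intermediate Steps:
R(o, P) = 61 + P (R(o, P) = P + (-4 - 5*(-13)) = P + (-4 + 65) = P + 61 = 61 + P)
R(T(1, 24), -190/173 - 171/(-10)) + 279012 = (61 + (-190/173 - 171/(-10))) + 279012 = (61 + (-190*1/173 - 171*(-⅒))) + 279012 = (61 + (-190/173 + 171/10)) + 279012 = (61 + 27683/1730) + 279012 = 133213/1730 + 279012 = 482823973/1730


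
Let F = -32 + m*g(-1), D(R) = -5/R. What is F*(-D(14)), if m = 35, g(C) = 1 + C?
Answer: -80/7 ≈ -11.429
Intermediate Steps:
F = -32 (F = -32 + 35*(1 - 1) = -32 + 35*0 = -32 + 0 = -32)
F*(-D(14)) = -(-32)*(-5/14) = -(-32)*(-5*1/14) = -(-32)*(-5)/14 = -32*5/14 = -80/7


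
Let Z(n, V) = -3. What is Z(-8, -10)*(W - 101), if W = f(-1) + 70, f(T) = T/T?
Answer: 90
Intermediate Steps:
f(T) = 1
W = 71 (W = 1 + 70 = 71)
Z(-8, -10)*(W - 101) = -3*(71 - 101) = -3*(-30) = 90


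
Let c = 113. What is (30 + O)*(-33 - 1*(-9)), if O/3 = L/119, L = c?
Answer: -93816/119 ≈ -788.37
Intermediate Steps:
L = 113
O = 339/119 (O = 3*(113/119) = 339/119 ≈ 2.8487)
(30 + O)*(-33 - 1*(-9)) = (30 + 339/119)*(-33 - 1*(-9)) = 3909*(-33 + 9)/119 = (3909/119)*(-24) = -93816/119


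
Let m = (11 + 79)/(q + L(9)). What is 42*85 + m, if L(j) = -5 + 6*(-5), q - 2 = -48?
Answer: 32120/9 ≈ 3568.9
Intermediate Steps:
q = -46 (q = 2 - 48 = -46)
L(j) = -35 (L(j) = -5 - 30 = -35)
m = -10/9 (m = (11 + 79)/(-46 - 35) = 90/(-81) = 90*(-1/81) = -10/9 ≈ -1.1111)
42*85 + m = 42*85 - 10/9 = 3570 - 10/9 = 32120/9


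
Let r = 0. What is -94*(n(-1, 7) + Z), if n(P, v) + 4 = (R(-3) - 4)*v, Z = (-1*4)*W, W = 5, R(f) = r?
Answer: 4888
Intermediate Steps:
R(f) = 0
Z = -20 (Z = -1*4*5 = -4*5 = -20)
n(P, v) = -4 - 4*v (n(P, v) = -4 + (0 - 4)*v = -4 - 4*v)
-94*(n(-1, 7) + Z) = -94*((-4 - 4*7) - 20) = -94*((-4 - 28) - 20) = -94*(-32 - 20) = -94*(-52) = 4888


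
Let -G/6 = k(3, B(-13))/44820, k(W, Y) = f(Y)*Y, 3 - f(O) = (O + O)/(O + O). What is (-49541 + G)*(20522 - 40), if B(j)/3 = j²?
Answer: -1263303420148/1245 ≈ -1.0147e+9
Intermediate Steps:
B(j) = 3*j²
f(O) = 2 (f(O) = 3 - (O + O)/(O + O) = 3 - 2*O/(2*O) = 3 - 2*O*1/(2*O) = 3 - 1*1 = 3 - 1 = 2)
k(W, Y) = 2*Y
G = -169/1245 (G = -6*2*(3*(-13)²)/44820 = -6*2*(3*169)/44820 = -6*2*507/44820 = -6084/44820 = -6*169/7470 = -169/1245 ≈ -0.13574)
(-49541 + G)*(20522 - 40) = (-49541 - 169/1245)*(20522 - 40) = -61678714/1245*20482 = -1263303420148/1245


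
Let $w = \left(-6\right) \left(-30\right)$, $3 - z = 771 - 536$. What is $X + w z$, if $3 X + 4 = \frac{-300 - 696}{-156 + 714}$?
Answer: $- \frac{11651578}{279} \approx -41762.0$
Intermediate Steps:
$X = - \frac{538}{279}$ ($X = - \frac{4}{3} + \frac{\left(-300 - 696\right) \frac{1}{-156 + 714}}{3} = - \frac{4}{3} + \frac{\left(-996\right) \frac{1}{558}}{3} = - \frac{4}{3} + \frac{1}{3} \left(- \frac{166}{93}\right) = - \frac{4}{3} - \frac{166}{279} = - \frac{538}{279} \approx -1.9283$)
$z = -232$ ($z = 3 - \left(771 - 536\right) = 3 - 235 = -232$)
$w = 180$
$X + w z = - \frac{538}{279} + 180 \left(-232\right) = - \frac{538}{279} - 41760 = - \frac{11651578}{279}$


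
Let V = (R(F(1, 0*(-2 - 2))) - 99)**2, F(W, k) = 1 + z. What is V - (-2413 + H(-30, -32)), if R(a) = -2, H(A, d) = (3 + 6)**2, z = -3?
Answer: 12533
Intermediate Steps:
H(A, d) = 81 (H(A, d) = 9**2 = 81)
F(W, k) = -2 (F(W, k) = 1 - 3 = -2)
V = 10201 (V = (-2 - 99)**2 = (-101)**2 = 10201)
V - (-2413 + H(-30, -32)) = 10201 - (-2413 + 81) = 10201 - 1*(-2332) = 10201 + 2332 = 12533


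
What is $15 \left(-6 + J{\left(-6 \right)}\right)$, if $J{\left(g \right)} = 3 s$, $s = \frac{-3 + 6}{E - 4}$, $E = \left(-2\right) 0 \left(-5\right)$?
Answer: $- \frac{495}{4} \approx -123.75$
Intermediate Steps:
$E = 0$ ($E = 0 \left(-5\right) = 0$)
$s = - \frac{3}{4}$ ($s = \frac{-3 + 6}{0 - 4} = \frac{3}{-4} = 3 \left(- \frac{1}{4}\right) = - \frac{3}{4} \approx -0.75$)
$J{\left(g \right)} = - \frac{9}{4}$ ($J{\left(g \right)} = 3 \left(- \frac{3}{4}\right) = - \frac{9}{4}$)
$15 \left(-6 + J{\left(-6 \right)}\right) = 15 \left(-6 - \frac{9}{4}\right) = 15 \left(- \frac{33}{4}\right) = - \frac{495}{4}$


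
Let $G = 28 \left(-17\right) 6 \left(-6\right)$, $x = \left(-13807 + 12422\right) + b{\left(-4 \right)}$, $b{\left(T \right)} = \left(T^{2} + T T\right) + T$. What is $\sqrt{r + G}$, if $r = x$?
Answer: $\sqrt{15779} \approx 125.61$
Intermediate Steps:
$b{\left(T \right)} = T + 2 T^{2}$ ($b{\left(T \right)} = \left(T^{2} + T^{2}\right) + T = 2 T^{2} + T = T + 2 T^{2}$)
$x = -1357$ ($x = \left(-13807 + 12422\right) - 4 \left(1 + 2 \left(-4\right)\right) = -1385 - 4 \left(1 - 8\right) = -1385 - -28 = -1385 + 28 = -1357$)
$r = -1357$
$G = 17136$ ($G = \left(-476\right) \left(-36\right) = 17136$)
$\sqrt{r + G} = \sqrt{-1357 + 17136} = \sqrt{15779}$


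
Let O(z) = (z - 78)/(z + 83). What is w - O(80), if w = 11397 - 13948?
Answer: -415815/163 ≈ -2551.0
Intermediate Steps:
w = -2551
O(z) = (-78 + z)/(83 + z)
w - O(80) = -2551 - (-78 + 80)/(83 + 80) = -2551 - 2/163 = -415815/163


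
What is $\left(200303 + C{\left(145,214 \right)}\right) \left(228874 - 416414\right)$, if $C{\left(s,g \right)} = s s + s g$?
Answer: $-47327219320$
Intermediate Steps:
$C{\left(s,g \right)} = s^{2} + g s$
$\left(200303 + C{\left(145,214 \right)}\right) \left(228874 - 416414\right) = \left(200303 + 145 \left(214 + 145\right)\right) \left(228874 - 416414\right) = \left(200303 + 145 \cdot 359\right) \left(-187540\right) = \left(200303 + 52055\right) \left(-187540\right) = 252358 \left(-187540\right) = -47327219320$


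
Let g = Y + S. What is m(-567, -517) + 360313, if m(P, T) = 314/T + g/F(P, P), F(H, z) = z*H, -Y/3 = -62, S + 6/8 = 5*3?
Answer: 26616646892201/73871028 ≈ 3.6031e+5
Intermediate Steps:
S = 57/4 (S = -3/4 + 5*3 = -3/4 + 15 = 57/4 ≈ 14.250)
Y = 186 (Y = -3*(-62) = 186)
g = 801/4 (g = 186 + 57/4 = 801/4 ≈ 200.25)
F(H, z) = H*z
m(P, T) = 314/T + 801/(4*P**2) (m(P, T) = 314/T + 801/(4*((P*P))) = 314/T + 801/(4*(P**2)) = 314/T + 801/(4*P**2))
m(-567, -517) + 360313 = (314/(-517) + (801/4)/(-567)**2) + 360313 = (314*(-1/517) + (801/4)*(1/321489)) + 360313 = (-314/517 + 89/142884) + 360313 = -44819563/73871028 + 360313 = 26616646892201/73871028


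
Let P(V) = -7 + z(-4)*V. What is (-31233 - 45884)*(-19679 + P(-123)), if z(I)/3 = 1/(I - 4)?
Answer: 12116545923/8 ≈ 1.5146e+9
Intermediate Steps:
z(I) = 3/(-4 + I) (z(I) = 3/(I - 4) = 3/(-4 + I))
P(V) = -7 - 3*V/8 (P(V) = -7 + (3/(-4 - 4))*V = -7 + (3/(-8))*V = -7 + (3*(-1/8))*V = -7 - 3*V/8)
(-31233 - 45884)*(-19679 + P(-123)) = (-31233 - 45884)*(-19679 + (-7 - 3/8*(-123))) = -77117*(-19679 + (-7 + 369/8)) = -77117*(-19679 + 313/8) = -77117*(-157119/8) = 12116545923/8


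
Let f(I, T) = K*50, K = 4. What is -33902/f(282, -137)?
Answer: -16951/100 ≈ -169.51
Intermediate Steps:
f(I, T) = 200 (f(I, T) = 4*50 = 200)
-33902/f(282, -137) = -33902/200 = -33902*1/200 = -16951/100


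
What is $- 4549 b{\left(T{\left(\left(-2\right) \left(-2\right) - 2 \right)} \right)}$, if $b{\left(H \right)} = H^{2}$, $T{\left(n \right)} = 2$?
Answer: $-18196$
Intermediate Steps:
$- 4549 b{\left(T{\left(\left(-2\right) \left(-2\right) - 2 \right)} \right)} = - 4549 \cdot 2^{2} = \left(-4549\right) 4 = -18196$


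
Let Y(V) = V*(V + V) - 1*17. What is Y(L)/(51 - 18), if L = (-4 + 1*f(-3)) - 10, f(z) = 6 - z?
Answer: 1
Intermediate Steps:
L = -5 (L = (-4 + 1*(6 - 1*(-3))) - 10 = (-4 + 1*(6 + 3)) - 10 = (-4 + 1*9) - 10 = (-4 + 9) - 10 = 5 - 10 = -5)
Y(V) = -17 + 2*V**2 (Y(V) = V*(2*V) - 17 = 2*V**2 - 17 = -17 + 2*V**2)
Y(L)/(51 - 18) = (-17 + 2*(-5)**2)/(51 - 18) = (-17 + 2*25)/33 = (-17 + 50)/33 = (1/33)*33 = 1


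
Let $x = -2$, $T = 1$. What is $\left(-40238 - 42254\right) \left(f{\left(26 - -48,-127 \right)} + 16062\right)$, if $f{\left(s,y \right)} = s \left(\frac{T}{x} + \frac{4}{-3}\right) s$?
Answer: $- \frac{1490465456}{3} \approx -4.9682 \cdot 10^{8}$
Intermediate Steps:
$f{\left(s,y \right)} = - \frac{11 s^{2}}{6}$ ($f{\left(s,y \right)} = s \left(1 \frac{1}{-2} + \frac{4}{-3}\right) s = s \left(1 \left(- \frac{1}{2}\right) + 4 \left(- \frac{1}{3}\right)\right) s = s \left(- \frac{1}{2} - \frac{4}{3}\right) s = s \left(- \frac{11}{6}\right) s = - \frac{11 s}{6} s = - \frac{11 s^{2}}{6}$)
$\left(-40238 - 42254\right) \left(f{\left(26 - -48,-127 \right)} + 16062\right) = \left(-40238 - 42254\right) \left(- \frac{11 \left(26 - -48\right)^{2}}{6} + 16062\right) = - 82492 \left(- \frac{11 \left(26 + 48\right)^{2}}{6} + 16062\right) = - 82492 \left(- \frac{11 \cdot 74^{2}}{6} + 16062\right) = - 82492 \left(\left(- \frac{11}{6}\right) 5476 + 16062\right) = - 82492 \left(- \frac{30118}{3} + 16062\right) = \left(-82492\right) \frac{18068}{3} = - \frac{1490465456}{3}$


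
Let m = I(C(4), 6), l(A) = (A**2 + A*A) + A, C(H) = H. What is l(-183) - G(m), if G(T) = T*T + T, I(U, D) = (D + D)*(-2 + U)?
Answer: 66195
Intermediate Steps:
I(U, D) = 2*D*(-2 + U) (I(U, D) = (2*D)*(-2 + U) = 2*D*(-2 + U))
l(A) = A + 2*A**2 (l(A) = (A**2 + A**2) + A = 2*A**2 + A = A + 2*A**2)
m = 24 (m = 2*6*(-2 + 4) = 2*6*2 = 24)
G(T) = T + T**2 (G(T) = T**2 + T = T + T**2)
l(-183) - G(m) = -183*(1 + 2*(-183)) - 24*(1 + 24) = -183*(1 - 366) - 24*25 = -183*(-365) - 1*600 = 66795 - 600 = 66195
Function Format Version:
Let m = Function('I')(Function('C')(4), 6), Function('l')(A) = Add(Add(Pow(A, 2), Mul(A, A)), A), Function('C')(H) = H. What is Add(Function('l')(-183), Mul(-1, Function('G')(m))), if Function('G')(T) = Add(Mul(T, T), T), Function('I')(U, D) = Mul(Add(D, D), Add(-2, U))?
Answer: 66195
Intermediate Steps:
Function('I')(U, D) = Mul(2, D, Add(-2, U)) (Function('I')(U, D) = Mul(Mul(2, D), Add(-2, U)) = Mul(2, D, Add(-2, U)))
Function('l')(A) = Add(A, Mul(2, Pow(A, 2))) (Function('l')(A) = Add(Add(Pow(A, 2), Pow(A, 2)), A) = Add(Mul(2, Pow(A, 2)), A) = Add(A, Mul(2, Pow(A, 2))))
m = 24 (m = Mul(2, 6, Add(-2, 4)) = Mul(2, 6, 2) = 24)
Function('G')(T) = Add(T, Pow(T, 2)) (Function('G')(T) = Add(Pow(T, 2), T) = Add(T, Pow(T, 2)))
Add(Function('l')(-183), Mul(-1, Function('G')(m))) = Add(Mul(-183, Add(1, Mul(2, -183))), Mul(-1, Mul(24, Add(1, 24)))) = Add(Mul(-183, Add(1, -366)), Mul(-1, Mul(24, 25))) = Add(Mul(-183, -365), Mul(-1, 600)) = Add(66795, -600) = 66195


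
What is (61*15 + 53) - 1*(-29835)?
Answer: 30803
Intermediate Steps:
(61*15 + 53) - 1*(-29835) = (915 + 53) + 29835 = 968 + 29835 = 30803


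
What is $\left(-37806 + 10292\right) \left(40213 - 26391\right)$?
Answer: $-380298508$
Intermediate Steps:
$\left(-37806 + 10292\right) \left(40213 - 26391\right) = \left(-27514\right) 13822 = -380298508$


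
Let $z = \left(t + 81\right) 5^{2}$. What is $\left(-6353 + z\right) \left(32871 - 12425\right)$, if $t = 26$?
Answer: $-75200388$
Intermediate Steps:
$z = 2675$ ($z = \left(26 + 81\right) 5^{2} = 107 \cdot 25 = 2675$)
$\left(-6353 + z\right) \left(32871 - 12425\right) = \left(-6353 + 2675\right) \left(32871 - 12425\right) = \left(-3678\right) 20446 = -75200388$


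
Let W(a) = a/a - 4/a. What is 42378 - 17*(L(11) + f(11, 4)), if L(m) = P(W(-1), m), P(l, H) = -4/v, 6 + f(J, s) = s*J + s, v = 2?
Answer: 41698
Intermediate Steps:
f(J, s) = -6 + s + J*s (f(J, s) = -6 + (s*J + s) = -6 + (J*s + s) = -6 + (s + J*s) = -6 + s + J*s)
W(a) = 1 - 4/a
P(l, H) = -2 (P(l, H) = -4/2 = -4*½ = -2)
L(m) = -2
42378 - 17*(L(11) + f(11, 4)) = 42378 - 17*(-2 + (-6 + 4 + 11*4)) = 42378 - 17*(-2 + (-6 + 4 + 44)) = 42378 - 17*(-2 + 42) = 42378 - 17*40 = 42378 - 680 = 41698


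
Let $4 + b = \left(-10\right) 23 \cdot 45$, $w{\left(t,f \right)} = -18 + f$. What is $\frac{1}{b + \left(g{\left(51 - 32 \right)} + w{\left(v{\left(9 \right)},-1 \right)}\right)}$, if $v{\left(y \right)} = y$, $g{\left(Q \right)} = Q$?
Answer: $- \frac{1}{10354} \approx -9.6581 \cdot 10^{-5}$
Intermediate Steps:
$b = -10354$ ($b = -4 + \left(-10\right) 23 \cdot 45 = -4 - 10350 = -10354$)
$\frac{1}{b + \left(g{\left(51 - 32 \right)} + w{\left(v{\left(9 \right)},-1 \right)}\right)} = \frac{1}{-10354 + \left(\left(51 - 32\right) - 19\right)} = \frac{1}{-10354 + \left(19 - 19\right)} = \frac{1}{-10354 + 0} = \frac{1}{-10354} = - \frac{1}{10354}$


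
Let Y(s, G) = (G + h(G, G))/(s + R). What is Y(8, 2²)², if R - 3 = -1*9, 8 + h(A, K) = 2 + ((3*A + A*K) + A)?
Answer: 225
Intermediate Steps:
h(A, K) = -6 + 4*A + A*K (h(A, K) = -8 + (2 + ((3*A + A*K) + A)) = -8 + (2 + (4*A + A*K)) = -8 + (2 + 4*A + A*K) = -6 + 4*A + A*K)
R = -6 (R = 3 - 1*9 = 3 - 9 = -6)
Y(s, G) = (-6 + G² + 5*G)/(-6 + s) (Y(s, G) = (G + (-6 + 4*G + G*G))/(s - 6) = (G + (-6 + 4*G + G²))/(-6 + s) = (G + (-6 + G² + 4*G))/(-6 + s) = (-6 + G² + 5*G)/(-6 + s))
Y(8, 2²)² = ((-6 + (2²)² + 5*2²)/(-6 + 8))² = ((-6 + 4² + 5*4)/2)² = ((-6 + 16 + 20)/2)² = ((½)*30)² = 15² = 225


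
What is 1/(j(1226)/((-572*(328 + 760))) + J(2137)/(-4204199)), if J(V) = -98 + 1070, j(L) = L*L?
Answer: -654106097216/1579958881679 ≈ -0.41400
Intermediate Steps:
j(L) = L²
J(V) = 972
1/(j(1226)/((-572*(328 + 760))) + J(2137)/(-4204199)) = 1/(1226²/((-572*(328 + 760))) + 972/(-4204199)) = 1/(1503076/((-572*1088)) + 972*(-1/4204199)) = 1/(1503076/(-622336) - 972/4204199) = 1/(1503076*(-1/622336) - 972/4204199) = 1/(-375769/155584 - 972/4204199) = 1/(-1579958881679/654106097216) = -654106097216/1579958881679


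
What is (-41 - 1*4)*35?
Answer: -1575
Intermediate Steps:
(-41 - 1*4)*35 = (-41 - 4)*35 = -45*35 = -1575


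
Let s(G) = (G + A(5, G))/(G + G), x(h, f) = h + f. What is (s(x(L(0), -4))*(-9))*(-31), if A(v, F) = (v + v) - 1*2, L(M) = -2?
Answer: -93/2 ≈ -46.500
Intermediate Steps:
A(v, F) = -2 + 2*v (A(v, F) = 2*v - 2 = -2 + 2*v)
x(h, f) = f + h
s(G) = (8 + G)/(2*G) (s(G) = (G + (-2 + 2*5))/(G + G) = (G + (-2 + 10))/((2*G)) = (G + 8)*(1/(2*G)) = (8 + G)*(1/(2*G)) = (8 + G)/(2*G))
(s(x(L(0), -4))*(-9))*(-31) = (((8 + (-4 - 2))/(2*(-4 - 2)))*(-9))*(-31) = (((½)*(8 - 6)/(-6))*(-9))*(-31) = (((½)*(-⅙)*2)*(-9))*(-31) = -⅙*(-9)*(-31) = (3/2)*(-31) = -93/2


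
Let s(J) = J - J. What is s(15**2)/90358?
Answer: 0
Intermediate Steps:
s(J) = 0
s(15**2)/90358 = 0/90358 = 0*(1/90358) = 0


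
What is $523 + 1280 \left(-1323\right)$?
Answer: $-1692917$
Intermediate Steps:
$523 + 1280 \left(-1323\right) = 523 - 1693440 = -1692917$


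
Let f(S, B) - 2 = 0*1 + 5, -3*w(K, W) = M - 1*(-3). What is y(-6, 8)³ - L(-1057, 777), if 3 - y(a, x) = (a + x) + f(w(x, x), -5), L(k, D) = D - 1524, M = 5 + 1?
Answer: 531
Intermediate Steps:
M = 6
L(k, D) = -1524 + D
w(K, W) = -3 (w(K, W) = -(6 - 1*(-3))/3 = -(6 + 3)/3 = -⅓*9 = -3)
f(S, B) = 7 (f(S, B) = 2 + (0*1 + 5) = 2 + (0 + 5) = 2 + 5 = 7)
y(a, x) = -4 - a - x (y(a, x) = 3 - ((a + x) + 7) = 3 - (7 + a + x) = 3 + (-7 - a - x) = -4 - a - x)
y(-6, 8)³ - L(-1057, 777) = (-4 - 1*(-6) - 1*8)³ - (-1524 + 777) = (-4 + 6 - 8)³ - 1*(-747) = (-6)³ + 747 = -216 + 747 = 531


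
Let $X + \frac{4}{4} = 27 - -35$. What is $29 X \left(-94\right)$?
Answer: $-166286$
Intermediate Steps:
$X = 61$ ($X = -1 + \left(27 - -35\right) = -1 + \left(27 + 35\right) = -1 + 62 = 61$)
$29 X \left(-94\right) = 29 \cdot 61 \left(-94\right) = 1769 \left(-94\right) = -166286$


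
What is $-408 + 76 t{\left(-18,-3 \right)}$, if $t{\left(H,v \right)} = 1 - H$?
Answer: $1036$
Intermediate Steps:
$-408 + 76 t{\left(-18,-3 \right)} = -408 + 76 \left(1 - -18\right) = -408 + 76 \left(1 + 18\right) = -408 + 76 \cdot 19 = -408 + 1444 = 1036$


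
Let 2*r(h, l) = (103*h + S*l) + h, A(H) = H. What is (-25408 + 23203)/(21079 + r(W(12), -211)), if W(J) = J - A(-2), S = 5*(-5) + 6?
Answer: -4410/47623 ≈ -0.092602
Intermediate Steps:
S = -19 (S = -25 + 6 = -19)
W(J) = 2 + J (W(J) = J - 1*(-2) = J + 2 = 2 + J)
r(h, l) = 52*h - 19*l/2 (r(h, l) = ((103*h - 19*l) + h)/2 = ((-19*l + 103*h) + h)/2 = (-19*l + 104*h)/2 = 52*h - 19*l/2)
(-25408 + 23203)/(21079 + r(W(12), -211)) = (-25408 + 23203)/(21079 + (52*(2 + 12) - 19/2*(-211))) = -2205/(21079 + (52*14 + 4009/2)) = -2205/(21079 + (728 + 4009/2)) = -2205/(21079 + 5465/2) = -2205/47623/2 = -2205*2/47623 = -4410/47623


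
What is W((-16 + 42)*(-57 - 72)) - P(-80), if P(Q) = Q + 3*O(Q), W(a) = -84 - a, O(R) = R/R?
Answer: 3347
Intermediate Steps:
O(R) = 1
P(Q) = 3 + Q (P(Q) = Q + 3*1 = Q + 3 = 3 + Q)
W((-16 + 42)*(-57 - 72)) - P(-80) = (-84 - (-16 + 42)*(-57 - 72)) - (3 - 80) = (-84 - 26*(-129)) - 1*(-77) = (-84 - 1*(-3354)) + 77 = (-84 + 3354) + 77 = 3270 + 77 = 3347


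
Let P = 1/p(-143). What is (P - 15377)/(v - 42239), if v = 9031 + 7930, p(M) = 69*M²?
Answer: 10848327418/17833388859 ≈ 0.60832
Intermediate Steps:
P = 1/1410981 (P = 1/(69*(-143)²) = 1/(69*20449) = 1/1410981 ≈ 7.0873e-7)
v = 16961
(P - 15377)/(v - 42239) = (1/1410981 - 15377)/(16961 - 42239) = -21696654836/1410981/(-25278) = -21696654836/1410981*(-1/25278) = 10848327418/17833388859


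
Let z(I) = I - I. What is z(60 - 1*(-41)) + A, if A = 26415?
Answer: 26415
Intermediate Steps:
z(I) = 0
z(60 - 1*(-41)) + A = 0 + 26415 = 26415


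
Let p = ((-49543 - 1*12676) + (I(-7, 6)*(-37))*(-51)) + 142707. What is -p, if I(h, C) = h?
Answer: -67279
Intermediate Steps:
p = 67279 (p = ((-49543 - 1*12676) - 7*(-37)*(-51)) + 142707 = ((-49543 - 12676) + 259*(-51)) + 142707 = (-62219 - 13209) + 142707 = -75428 + 142707 = 67279)
-p = -1*67279 = -67279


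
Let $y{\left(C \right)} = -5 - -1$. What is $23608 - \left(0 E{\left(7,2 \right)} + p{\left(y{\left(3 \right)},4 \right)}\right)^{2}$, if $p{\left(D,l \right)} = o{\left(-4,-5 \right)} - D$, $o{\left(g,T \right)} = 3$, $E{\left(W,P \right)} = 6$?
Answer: $23559$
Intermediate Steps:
$y{\left(C \right)} = -4$ ($y{\left(C \right)} = -5 + 1 = -4$)
$p{\left(D,l \right)} = 3 - D$
$23608 - \left(0 E{\left(7,2 \right)} + p{\left(y{\left(3 \right)},4 \right)}\right)^{2} = 23608 - \left(0 \cdot 6 + \left(3 - -4\right)\right)^{2} = 23608 - \left(0 + \left(3 + 4\right)\right)^{2} = 23608 - \left(0 + 7\right)^{2} = 23608 - 7^{2} = 23608 - 49 = 23559$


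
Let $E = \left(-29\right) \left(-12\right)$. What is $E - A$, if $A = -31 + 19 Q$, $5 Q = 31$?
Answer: $\frac{1306}{5} \approx 261.2$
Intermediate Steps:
$Q = \frac{31}{5}$ ($Q = \frac{1}{5} \cdot 31 = \frac{31}{5} \approx 6.2$)
$E = 348$
$A = \frac{434}{5}$ ($A = -31 + 19 \cdot \frac{31}{5} = -31 + \frac{589}{5} = \frac{434}{5} \approx 86.8$)
$E - A = 348 - \frac{434}{5} = \frac{1306}{5}$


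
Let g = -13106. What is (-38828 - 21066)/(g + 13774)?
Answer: -29947/334 ≈ -89.662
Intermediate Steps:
(-38828 - 21066)/(g + 13774) = (-38828 - 21066)/(-13106 + 13774) = -59894/668 = -59894*1/668 = -29947/334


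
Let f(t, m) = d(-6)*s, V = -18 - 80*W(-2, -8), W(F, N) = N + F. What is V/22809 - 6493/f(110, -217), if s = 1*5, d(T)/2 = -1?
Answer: 148106657/228090 ≈ 649.33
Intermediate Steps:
W(F, N) = F + N
d(T) = -2 (d(T) = 2*(-1) = -2)
s = 5
V = 782 (V = -18 - 80*(-2 - 8) = -18 - 80*(-10) = -18 + 800 = 782)
f(t, m) = -10 (f(t, m) = -2*5 = -10)
V/22809 - 6493/f(110, -217) = 782/22809 - 6493/(-10) = 782*(1/22809) - 6493*(-⅒) = 782/22809 + 6493/10 = 148106657/228090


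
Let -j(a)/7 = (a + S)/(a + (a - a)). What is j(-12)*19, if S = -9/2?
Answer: -1463/8 ≈ -182.88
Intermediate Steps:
S = -9/2 (S = -9*½ = -9/2 ≈ -4.5000)
j(a) = -7*(-9/2 + a)/a (j(a) = -7*(a - 9/2)/(a + (a - a)) = -7*(-9/2 + a)/(a + 0) = -7*(-9/2 + a)/a)
j(-12)*19 = (-7 + (63/2)/(-12))*19 = (-7 + (63/2)*(-1/12))*19 = (-7 - 21/8)*19 = -77/8*19 = -1463/8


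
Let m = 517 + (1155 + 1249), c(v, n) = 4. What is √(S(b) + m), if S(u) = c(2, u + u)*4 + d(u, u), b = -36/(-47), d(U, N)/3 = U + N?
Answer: √6497985/47 ≈ 54.236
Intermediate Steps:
d(U, N) = 3*N + 3*U (d(U, N) = 3*(U + N) = 3*(N + U) = 3*N + 3*U)
b = 36/47 (b = -36*(-1/47) = 36/47 ≈ 0.76596)
S(u) = 16 + 6*u (S(u) = 4*4 + (3*u + 3*u) = 16 + 6*u)
m = 2921 (m = 517 + 2404 = 2921)
√(S(b) + m) = √((16 + 6*(36/47)) + 2921) = √((16 + 216/47) + 2921) = √(968/47 + 2921) = √(138255/47) = √6497985/47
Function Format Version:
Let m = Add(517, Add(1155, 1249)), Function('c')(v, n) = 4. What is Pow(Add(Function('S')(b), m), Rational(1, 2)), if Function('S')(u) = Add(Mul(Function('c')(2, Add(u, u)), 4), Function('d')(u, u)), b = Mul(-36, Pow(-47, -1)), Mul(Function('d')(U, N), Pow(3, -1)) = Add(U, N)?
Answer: Mul(Rational(1, 47), Pow(6497985, Rational(1, 2))) ≈ 54.236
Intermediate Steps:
Function('d')(U, N) = Add(Mul(3, N), Mul(3, U)) (Function('d')(U, N) = Mul(3, Add(U, N)) = Mul(3, Add(N, U)) = Add(Mul(3, N), Mul(3, U)))
b = Rational(36, 47) (b = Mul(-36, Rational(-1, 47)) = Rational(36, 47) ≈ 0.76596)
Function('S')(u) = Add(16, Mul(6, u)) (Function('S')(u) = Add(Mul(4, 4), Add(Mul(3, u), Mul(3, u))) = Add(16, Mul(6, u)))
m = 2921 (m = Add(517, 2404) = 2921)
Pow(Add(Function('S')(b), m), Rational(1, 2)) = Pow(Add(Add(16, Mul(6, Rational(36, 47))), 2921), Rational(1, 2)) = Pow(Add(Add(16, Rational(216, 47)), 2921), Rational(1, 2)) = Pow(Add(Rational(968, 47), 2921), Rational(1, 2)) = Pow(Rational(138255, 47), Rational(1, 2)) = Mul(Rational(1, 47), Pow(6497985, Rational(1, 2)))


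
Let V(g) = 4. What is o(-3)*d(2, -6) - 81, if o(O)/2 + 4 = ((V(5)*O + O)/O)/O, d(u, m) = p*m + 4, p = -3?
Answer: -991/3 ≈ -330.33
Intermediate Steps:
d(u, m) = 4 - 3*m (d(u, m) = -3*m + 4 = 4 - 3*m)
o(O) = -8 + 10/O (o(O) = -8 + 2*(((4*O + O)/O)/O) = -8 + 2*(((5*O)/O)/O) = -8 + 2*(5/O) = -8 + 10/O)
o(-3)*d(2, -6) - 81 = (-8 + 10/(-3))*(4 - 3*(-6)) - 81 = (-8 + 10*(-⅓))*(4 + 18) - 81 = (-8 - 10/3)*22 - 81 = -34/3*22 - 81 = -748/3 - 81 = -991/3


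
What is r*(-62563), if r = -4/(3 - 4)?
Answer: -250252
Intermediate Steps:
r = 4 (r = -4/(-1) = -4*(-1) = 4)
r*(-62563) = 4*(-62563) = -250252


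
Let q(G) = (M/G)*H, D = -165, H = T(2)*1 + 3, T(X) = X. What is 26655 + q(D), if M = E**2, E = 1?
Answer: 879614/33 ≈ 26655.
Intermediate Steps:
H = 5 (H = 2*1 + 3 = 2 + 3 = 5)
M = 1 (M = 1**2 = 1)
q(G) = 5/G (q(G) = (1/G)*5 = 5/G)
26655 + q(D) = 26655 + 5/(-165) = 26655 + 5*(-1/165) = 26655 - 1/33 = 879614/33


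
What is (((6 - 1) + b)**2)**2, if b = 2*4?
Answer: 28561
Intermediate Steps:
b = 8
(((6 - 1) + b)**2)**2 = (((6 - 1) + 8)**2)**2 = ((5 + 8)**2)**2 = (13**2)**2 = 169**2 = 28561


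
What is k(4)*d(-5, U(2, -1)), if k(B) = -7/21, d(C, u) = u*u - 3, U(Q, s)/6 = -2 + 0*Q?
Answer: -47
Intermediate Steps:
U(Q, s) = -12 (U(Q, s) = 6*(-2 + 0*Q) = 6*(-2 + 0) = 6*(-2) = -12)
d(C, u) = -3 + u² (d(C, u) = u² - 3 = -3 + u²)
k(B) = -⅓ (k(B) = -7*1/21 = -⅓)
k(4)*d(-5, U(2, -1)) = -(-3 + (-12)²)/3 = -(-3 + 144)/3 = -⅓*141 = -47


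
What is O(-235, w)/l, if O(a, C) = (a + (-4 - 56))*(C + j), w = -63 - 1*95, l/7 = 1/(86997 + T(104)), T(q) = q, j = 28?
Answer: 477189050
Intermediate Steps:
l = 1/12443 (l = 7/(86997 + 104) = 7/87101 = 7*(1/87101) = 1/12443 ≈ 8.0367e-5)
w = -158 (w = -63 - 95 = -158)
O(a, C) = (-60 + a)*(28 + C) (O(a, C) = (a + (-4 - 56))*(C + 28) = (a - 60)*(28 + C) = (-60 + a)*(28 + C))
O(-235, w)/l = (-1680 - 60*(-158) + 28*(-235) - 158*(-235))/(1/12443) = (-1680 + 9480 - 6580 + 37130)*12443 = 38350*12443 = 477189050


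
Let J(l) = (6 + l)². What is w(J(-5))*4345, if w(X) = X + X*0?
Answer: 4345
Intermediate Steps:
w(X) = X (w(X) = X + 0 = X)
w(J(-5))*4345 = (6 - 5)²*4345 = 1²*4345 = 1*4345 = 4345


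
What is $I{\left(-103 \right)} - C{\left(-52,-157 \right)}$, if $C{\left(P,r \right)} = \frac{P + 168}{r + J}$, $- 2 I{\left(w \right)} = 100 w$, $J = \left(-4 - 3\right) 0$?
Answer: $\frac{808666}{157} \approx 5150.7$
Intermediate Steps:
$J = 0$ ($J = \left(-7\right) 0 = 0$)
$I{\left(w \right)} = - 50 w$ ($I{\left(w \right)} = - \frac{100 w}{2} = - 50 w$)
$C{\left(P,r \right)} = \frac{168 + P}{r}$ ($C{\left(P,r \right)} = \frac{P + 168}{r + 0} = \frac{168 + P}{r}$)
$I{\left(-103 \right)} - C{\left(-52,-157 \right)} = \left(-50\right) \left(-103\right) - \frac{168 - 52}{-157} = 5150 - \left(- \frac{1}{157}\right) 116 = 5150 - - \frac{116}{157} = 5150 + \frac{116}{157} = \frac{808666}{157}$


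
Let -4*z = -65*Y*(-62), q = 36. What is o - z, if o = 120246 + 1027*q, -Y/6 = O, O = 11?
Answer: 90723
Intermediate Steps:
Y = -66 (Y = -6*11 = -66)
z = 66495 (z = -(-65*(-66))*(-62)/4 = -2145*(-62)/2 = -¼*(-265980) = 66495)
o = 157218 (o = 120246 + 1027*36 = 120246 + 36972 = 157218)
o - z = 157218 - 1*66495 = 157218 - 66495 = 90723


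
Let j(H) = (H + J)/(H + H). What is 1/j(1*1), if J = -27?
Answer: -1/13 ≈ -0.076923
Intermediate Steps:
j(H) = (-27 + H)/(2*H) (j(H) = (H - 27)/(H + H) = (-27 + H)/((2*H)) = (-27 + H)*(1/(2*H)) = (-27 + H)/(2*H))
1/j(1*1) = 1/((-27 + 1*1)/(2*((1*1)))) = 1/((1/2)*(-27 + 1)/1) = 1/((1/2)*1*(-26)) = 1/(-13) = -1/13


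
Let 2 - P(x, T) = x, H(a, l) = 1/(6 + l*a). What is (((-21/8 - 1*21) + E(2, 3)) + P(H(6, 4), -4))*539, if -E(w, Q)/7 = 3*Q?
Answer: -5475701/120 ≈ -45631.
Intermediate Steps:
H(a, l) = 1/(6 + a*l)
E(w, Q) = -21*Q
P(x, T) = 2 - x
(((-21/8 - 1*21) + E(2, 3)) + P(H(6, 4), -4))*539 = (((-21/8 - 1*21) - 21*3) + (2 - 1/(6 + 6*4)))*539 = (((-21*1/8 - 21) - 63) + (2 - 1/(6 + 24)))*539 = (((-21/8 - 21) - 63) + (2 - 1/30))*539 = ((-189/8 - 63) + (2 - 1*1/30))*539 = (-693/8 + (2 - 1/30))*539 = (-693/8 + 59/30)*539 = -10159/120*539 = -5475701/120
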